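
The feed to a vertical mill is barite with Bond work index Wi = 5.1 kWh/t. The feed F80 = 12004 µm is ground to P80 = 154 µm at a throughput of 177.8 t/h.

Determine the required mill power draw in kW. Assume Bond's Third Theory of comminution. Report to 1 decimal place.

W = 10 Wi (P80^-0.5 − F80^-0.5)
W = 10·5.1·(1/√154 − 1/√12004) = 10·5.1·(0.071455) = 3.6442 kWh/t
Power = W × throughput = 3.6442 kWh/t × 177.8 t/h = 647.9 kW

P = 647.9 kW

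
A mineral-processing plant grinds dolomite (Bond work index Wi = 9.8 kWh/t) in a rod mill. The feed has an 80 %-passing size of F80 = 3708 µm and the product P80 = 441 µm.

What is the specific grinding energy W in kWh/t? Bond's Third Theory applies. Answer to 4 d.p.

W = 3.0573 kWh/t

Bond: W = 10·Wi·(1/√P80 − 1/√F80)
1/√441 = 0.047619;  1/√3708 = 0.016422
W = 10·9.8·(0.047619 − 0.016422) = 3.0573 kWh/t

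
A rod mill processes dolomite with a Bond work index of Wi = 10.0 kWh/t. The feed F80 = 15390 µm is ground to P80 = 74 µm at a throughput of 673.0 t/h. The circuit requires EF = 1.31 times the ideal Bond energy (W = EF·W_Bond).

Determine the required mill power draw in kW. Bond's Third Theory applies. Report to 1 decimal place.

P = 9538.1 kW

W = 10 Wi (1/√P80 − 1/√F80)  [Bond]
W = 10·10.0·(1/√74 − 1/√15390) = 10·10.0·(0.108187) = 10.8187 kWh/t
W_actual = 1.31 × 10.8187 = 14.1725 kWh/t
P_mill = W·ṁ = 14.1725·673.0 = 9538.1 kW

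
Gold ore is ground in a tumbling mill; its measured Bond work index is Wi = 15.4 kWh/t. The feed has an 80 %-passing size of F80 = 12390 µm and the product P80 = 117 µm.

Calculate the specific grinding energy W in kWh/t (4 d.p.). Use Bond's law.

W = 12.8538 kWh/t

W = 10 Wi (1/√P80 − 1/√F80)  [Bond]
1/√117 = 0.092450;  1/√12390 = 0.008984
W = 10·15.4·(0.092450 − 0.008984) = 12.8538 kWh/t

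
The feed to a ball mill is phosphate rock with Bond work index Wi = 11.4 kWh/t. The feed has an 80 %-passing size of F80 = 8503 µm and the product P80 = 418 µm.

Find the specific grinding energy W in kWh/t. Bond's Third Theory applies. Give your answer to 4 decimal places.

W = 10 Wi (1/√P80 − 1/√F80)  [Bond]
1/√418 = 0.048912;  1/√8503 = 0.010845
W = 10·11.4·(0.048912 − 0.010845) = 4.3396 kWh/t

W = 4.3396 kWh/t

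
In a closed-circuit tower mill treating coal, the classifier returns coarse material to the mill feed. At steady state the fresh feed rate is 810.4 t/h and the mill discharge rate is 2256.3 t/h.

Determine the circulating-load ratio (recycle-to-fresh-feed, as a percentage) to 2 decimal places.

Mill node: discharge = fresh + recycle.
R = M − F = 2256.3 − 810.4 = 1445.9 t/h
CL = 100·R/F = 100·1445.9/810.4 = 178.42 %

CL = 178.42 %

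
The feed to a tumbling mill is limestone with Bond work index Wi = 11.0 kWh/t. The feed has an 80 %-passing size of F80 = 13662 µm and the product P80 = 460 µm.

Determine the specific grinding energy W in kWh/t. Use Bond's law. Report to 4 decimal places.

W = 4.1877 kWh/t

W = 10 Wi (1/√P80 − 1/√F80)  [Bond]
1/√460 = 0.046625;  1/√13662 = 0.008555
W = 10·11.0·(0.046625 − 0.008555) = 4.1877 kWh/t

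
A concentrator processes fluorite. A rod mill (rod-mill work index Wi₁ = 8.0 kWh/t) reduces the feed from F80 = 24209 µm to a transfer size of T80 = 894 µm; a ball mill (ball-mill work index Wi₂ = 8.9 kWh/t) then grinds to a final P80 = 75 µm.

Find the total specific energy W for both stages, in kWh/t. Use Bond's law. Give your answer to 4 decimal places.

W = 10 Wi / √P80 − 10 Wi / √F80
Stage 1 (24209→894 µm, Wi₁=8.0): W₁ = 10·8.0·(0.033445 − 0.006427) = 2.1614 kWh/t
Stage 2 (894→75 µm, Wi₂=8.9): W₂ = 10·8.9·(0.115470 − 0.033445) = 7.3002 kWh/t
W = W₁ + W₂ = 2.1614 + 7.3002 = 9.4617 kWh/t

W = 9.4617 kWh/t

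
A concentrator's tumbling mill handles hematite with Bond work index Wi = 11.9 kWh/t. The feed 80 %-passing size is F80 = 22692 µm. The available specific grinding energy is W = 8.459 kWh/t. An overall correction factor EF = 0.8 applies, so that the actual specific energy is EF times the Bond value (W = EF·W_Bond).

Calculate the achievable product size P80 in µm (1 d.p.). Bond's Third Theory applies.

Bond:  W = 10 Wi (1/√P − 1/√F)
W_Bond = W / EF = 8.459 / 0.8 = 10.5737 kWh/t
⇒ 1/√P80 = W_Bond/(10·Wi) + 1/√F80
  = 10.5737/(10·11.9) + 1/√22692 = 0.088855 + 0.006638 = 0.095493
P80 = (1/0.095493)² = 10.4719² = 109.66 µm

P80 = 109.7 µm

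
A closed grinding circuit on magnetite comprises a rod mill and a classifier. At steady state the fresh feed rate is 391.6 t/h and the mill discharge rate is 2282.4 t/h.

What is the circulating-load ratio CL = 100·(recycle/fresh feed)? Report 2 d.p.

Mill node: discharge = fresh + recycle.
R = M − F = 2282.4 − 391.6 = 1890.8 t/h
CL = 100·R/F = 100·1890.8/391.6 = 482.84 %

CL = 482.84 %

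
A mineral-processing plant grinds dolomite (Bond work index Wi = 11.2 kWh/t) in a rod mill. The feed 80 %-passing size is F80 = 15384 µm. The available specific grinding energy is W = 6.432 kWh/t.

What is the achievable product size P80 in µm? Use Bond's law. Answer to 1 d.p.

W = 10 Wi / √P80 − 10 Wi / √F80
⇒ 1/√P80 = W/(10·Wi) + 1/√F80
  = 6.4320/(10·11.2) + 1/√15384 = 0.057429 + 0.008062 = 0.065491
P80 = (1/0.065491)² = 15.2693² = 233.15 µm

P80 = 233.2 µm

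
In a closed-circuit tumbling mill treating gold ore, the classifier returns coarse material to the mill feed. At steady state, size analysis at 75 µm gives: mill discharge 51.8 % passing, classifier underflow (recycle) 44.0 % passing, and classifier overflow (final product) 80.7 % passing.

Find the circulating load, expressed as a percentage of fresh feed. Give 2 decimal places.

CL = 370.51 %

Two-product formula at 75 µm:
d + r·d = r·u + o → r(d−u) = o−d
r = (80.7 − 51.8)/(51.8 − 44.0) = 28.9/7.8 = 3.7051
CL = 100·r = 370.51 %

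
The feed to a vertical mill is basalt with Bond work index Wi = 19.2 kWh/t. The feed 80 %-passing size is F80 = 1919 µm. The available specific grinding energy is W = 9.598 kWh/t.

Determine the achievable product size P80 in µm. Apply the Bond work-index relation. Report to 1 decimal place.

P80 = 188.6 µm

Bond: W = 10·Wi·(1/√P80 − 1/√F80)
⇒ 1/√P80 = W/(10 Wi) + 1/√F80
  = 9.5980/(10·19.2) + 1/√1919 = 0.049990 + 0.022828 = 0.072817
P80 = (1/0.072817)² = 13.7330² = 188.60 µm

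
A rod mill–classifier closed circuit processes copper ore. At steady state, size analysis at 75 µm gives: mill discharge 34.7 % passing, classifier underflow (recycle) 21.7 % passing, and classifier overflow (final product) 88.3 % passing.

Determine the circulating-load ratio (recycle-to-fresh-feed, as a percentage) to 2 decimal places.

Classifier node, passing 75 µm:
d + r·d = r·u + o → r(d−u) = o−d
r = (88.3 − 34.7)/(34.7 − 21.7) = 53.6/13.0 = 4.1231
CL = 100·r = 412.31 %

CL = 412.31 %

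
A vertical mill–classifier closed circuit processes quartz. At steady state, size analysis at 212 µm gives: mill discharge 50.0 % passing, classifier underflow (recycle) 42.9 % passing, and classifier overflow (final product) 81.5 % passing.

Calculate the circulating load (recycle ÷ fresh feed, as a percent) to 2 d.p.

CL = 443.66 %

Mass balance on the −212 µm fraction:
Fd + Rd = Ru + Fo ⇒ R/F = (o−d)/(d−u)
r = (81.5 − 50.0)/(50.0 − 42.9) = 31.5/7.1 = 4.4366
CL = 100·r = 443.66 %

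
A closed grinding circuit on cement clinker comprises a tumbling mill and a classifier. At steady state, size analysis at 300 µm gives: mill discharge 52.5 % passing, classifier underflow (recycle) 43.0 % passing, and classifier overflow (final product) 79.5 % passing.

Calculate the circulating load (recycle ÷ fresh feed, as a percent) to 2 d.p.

Mass balance on the −300 µm fraction:
d + r·d = r·u + o → r(d−u) = o−d
r = (79.5 − 52.5)/(52.5 − 43.0) = 27.0/9.5 = 2.8421
CL = 100·r = 284.21 %

CL = 284.21 %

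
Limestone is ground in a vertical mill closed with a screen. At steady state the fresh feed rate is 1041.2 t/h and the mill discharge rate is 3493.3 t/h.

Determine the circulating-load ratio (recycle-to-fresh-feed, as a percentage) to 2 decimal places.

CL = 235.51 %

Steady state: M = F + R.
R = M − F = 3493.3 − 1041.2 = 2452.1 t/h
CL = 100·R/F = 100·2452.1/1041.2 = 235.51 %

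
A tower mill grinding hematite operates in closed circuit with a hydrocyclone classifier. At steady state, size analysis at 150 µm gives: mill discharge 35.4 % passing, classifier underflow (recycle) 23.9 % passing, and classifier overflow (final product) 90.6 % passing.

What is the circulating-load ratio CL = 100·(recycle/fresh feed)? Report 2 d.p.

CL = 480.00 %

Two-product formula at 150 µm:
r = (o − d)/(d − u)
r = (90.6 − 35.4)/(35.4 − 23.9) = 55.2/11.5 = 4.8000
CL = 100·r = 480.00 %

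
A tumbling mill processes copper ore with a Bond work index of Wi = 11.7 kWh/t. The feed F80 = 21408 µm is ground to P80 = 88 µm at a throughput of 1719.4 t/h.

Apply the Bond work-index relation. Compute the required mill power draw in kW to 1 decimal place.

P = 20069.9 kW

Bond:  W = 10 Wi (1/√P − 1/√F)
W = 10·11.7·(1/√88 − 1/√21408) = 10·11.7·(0.099766) = 11.6726 kWh/t
P_mill = W·ṁ = 11.6726·1719.4 = 20069.9 kW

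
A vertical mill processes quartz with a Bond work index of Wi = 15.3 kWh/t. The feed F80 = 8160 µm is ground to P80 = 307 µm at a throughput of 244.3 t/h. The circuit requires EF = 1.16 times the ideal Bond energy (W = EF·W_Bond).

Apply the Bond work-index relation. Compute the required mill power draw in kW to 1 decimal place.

Bond: W = 10·Wi·(1/√P80 − 1/√F80)
W = 10·15.3·(1/√307 − 1/√8160) = 10·15.3·(0.046003) = 7.0384 kWh/t
Corrected W = EF·W_Bond = 1.16·7.0384 = 8.1646 kWh/t
Power = W × throughput = 8.1646 kWh/t × 244.3 t/h = 1994.6 kW

P = 1994.6 kW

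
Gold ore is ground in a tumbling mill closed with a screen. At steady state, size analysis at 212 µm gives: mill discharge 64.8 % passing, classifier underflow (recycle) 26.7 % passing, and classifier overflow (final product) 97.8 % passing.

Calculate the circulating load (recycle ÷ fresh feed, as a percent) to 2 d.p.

CL = 86.61 %

Balance %-passing 212 µm (r = R/F):
r = (o − d)/(d − u)
r = (97.8 − 64.8)/(64.8 − 26.7) = 33.0/38.1 = 0.8661
CL = 100·r = 86.61 %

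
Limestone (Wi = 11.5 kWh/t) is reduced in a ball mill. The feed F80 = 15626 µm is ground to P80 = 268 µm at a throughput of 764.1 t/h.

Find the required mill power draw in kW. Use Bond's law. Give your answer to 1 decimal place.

P = 4664.7 kW

W = 10 Wi (P80^-0.5 − F80^-0.5)
W = 10·11.5·(1/√268 − 1/√15626) = 10·11.5·(0.053085) = 6.1048 kWh/t
Mill draw = 6.1048 × 764.1 = 4664.7 kW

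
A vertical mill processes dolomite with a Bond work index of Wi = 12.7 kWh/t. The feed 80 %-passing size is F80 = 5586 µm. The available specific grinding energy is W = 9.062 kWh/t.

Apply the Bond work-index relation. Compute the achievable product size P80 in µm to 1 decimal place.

W = 10·Wi·(P80^(-½) − F80^(-½))
1/√P80 = 1/√F80 + W/(10·Wi)
  = 9.0620/(10·12.7) + 1/√5586 = 0.071354 + 0.013380 = 0.084734
P80 = (1/0.084734)² = 11.8016² = 139.28 µm

P80 = 139.3 µm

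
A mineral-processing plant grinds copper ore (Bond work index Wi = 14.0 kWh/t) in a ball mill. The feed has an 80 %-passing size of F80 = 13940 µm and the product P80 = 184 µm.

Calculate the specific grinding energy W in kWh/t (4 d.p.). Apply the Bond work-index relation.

W = 10·Wi·(P80^(-½) − F80^(-½))
1/√184 = 0.073721;  1/√13940 = 0.008470
W = 10·14.0·(0.073721 − 0.008470) = 9.1352 kWh/t

W = 9.1352 kWh/t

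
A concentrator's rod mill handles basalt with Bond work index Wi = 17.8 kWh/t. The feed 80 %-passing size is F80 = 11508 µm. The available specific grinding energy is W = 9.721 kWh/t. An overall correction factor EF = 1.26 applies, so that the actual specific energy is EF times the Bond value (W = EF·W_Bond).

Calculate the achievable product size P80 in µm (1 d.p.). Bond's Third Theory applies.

P80 = 360.5 µm

W = 10·Wi·[P80^(−½) − F80^(−½)]
W_Bond = W / EF = 9.721 / 1.26 = 7.7151 kWh/t
⇒ 1/√P80 = W_Bond/(10·Wi) + 1/√F80
  = 7.7151/(10·17.8) + 1/√11508 = 0.043343 + 0.009322 = 0.052665
P80 = (1/0.052665)² = 18.9880² = 360.54 µm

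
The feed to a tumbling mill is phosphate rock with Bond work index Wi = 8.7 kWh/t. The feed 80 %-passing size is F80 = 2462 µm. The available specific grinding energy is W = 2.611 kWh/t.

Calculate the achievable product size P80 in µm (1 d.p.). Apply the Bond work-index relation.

P80 = 397.4 µm

W = 10·Wi·(P80^(-½) − F80^(-½))
⇒ 1/√P80 = W/(10·Wi) + 1/√F80
  = 2.6110/(10·8.7) + 1/√2462 = 0.030011 + 0.020154 = 0.050165
P80 = (1/0.050165)² = 19.9341² = 397.37 µm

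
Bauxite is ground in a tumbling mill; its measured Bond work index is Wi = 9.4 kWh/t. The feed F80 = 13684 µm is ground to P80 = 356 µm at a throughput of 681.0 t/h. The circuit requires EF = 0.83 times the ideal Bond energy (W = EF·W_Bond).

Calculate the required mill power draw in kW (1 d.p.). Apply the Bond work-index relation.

Bond: W = 10·Wi·(1/√P80 − 1/√F80)
W = 10·9.4·(1/√356 − 1/√13684) = 10·9.4·(0.044451) = 4.1784 kWh/t
Apply correction: 4.1784 × 0.83 = 3.4681 kWh/t
Power = W × throughput = 3.4681 kWh/t × 681.0 t/h = 2361.8 kW

P = 2361.8 kW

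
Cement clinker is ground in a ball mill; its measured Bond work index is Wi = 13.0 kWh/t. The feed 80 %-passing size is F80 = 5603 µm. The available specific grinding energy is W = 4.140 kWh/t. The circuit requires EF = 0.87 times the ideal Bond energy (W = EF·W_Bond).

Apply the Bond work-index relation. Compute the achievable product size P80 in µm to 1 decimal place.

P80 = 400.6 µm

W = 10 Wi / √P80 − 10 Wi / √F80
W_Bond = W / EF = 4.140 / 0.87 = 4.7586 kWh/t
P80^(−½) = W_Bond/(10 Wi) + F80^(−½)
  = 4.7586/(10·13.0) + 1/√5603 = 0.036605 + 0.013359 = 0.049964
P80 = (1/0.049964)² = 20.0143² = 400.57 µm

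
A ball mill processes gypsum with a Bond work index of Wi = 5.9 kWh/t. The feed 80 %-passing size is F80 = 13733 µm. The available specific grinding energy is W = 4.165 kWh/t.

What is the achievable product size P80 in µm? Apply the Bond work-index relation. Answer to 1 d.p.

W = 10 Wi (P80^-0.5 − F80^-0.5)
⇒ 1/√P80 = W/(10 Wi) + 1/√F80
  = 4.1650/(10·5.9) + 1/√13733 = 0.070593 + 0.008533 = 0.079127
P80 = (1/0.079127)² = 12.6380² = 159.72 µm

P80 = 159.7 µm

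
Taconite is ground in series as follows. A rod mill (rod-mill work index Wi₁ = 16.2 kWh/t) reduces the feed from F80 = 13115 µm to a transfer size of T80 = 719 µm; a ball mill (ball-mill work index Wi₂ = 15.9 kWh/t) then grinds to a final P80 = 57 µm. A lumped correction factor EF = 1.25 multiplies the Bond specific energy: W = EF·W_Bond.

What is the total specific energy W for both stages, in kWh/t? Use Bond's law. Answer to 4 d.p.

W = 24.6967 kWh/t

W_Bond = 10·Wi·(1/√P₈₀ − 1/√F₈₀)
Stage 1 (13115→719 µm, Wi₁=16.2): W₁ = 10·16.2·(0.037294 − 0.008732) = 4.6270 kWh/t
Stage 2 (719→57 µm, Wi₂=15.9): W₂ = 10·15.9·(0.132453 − 0.037294) = 15.1304 kWh/t
W = W₁ + W₂ = 4.6270 + 15.1304 = 19.7574 kWh/t
Apply correction: 19.7574 × 1.25 = 24.6967 kWh/t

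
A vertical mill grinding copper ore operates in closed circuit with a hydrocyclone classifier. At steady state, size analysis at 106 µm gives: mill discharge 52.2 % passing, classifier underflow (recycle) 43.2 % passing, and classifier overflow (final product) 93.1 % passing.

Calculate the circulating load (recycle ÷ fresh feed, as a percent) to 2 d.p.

Mass balance on the −106 µm fraction:
r = (o − d)/(d − u)
r = (93.1 − 52.2)/(52.2 − 43.2) = 40.9/9.0 = 4.5444
CL = 100·r = 454.44 %

CL = 454.44 %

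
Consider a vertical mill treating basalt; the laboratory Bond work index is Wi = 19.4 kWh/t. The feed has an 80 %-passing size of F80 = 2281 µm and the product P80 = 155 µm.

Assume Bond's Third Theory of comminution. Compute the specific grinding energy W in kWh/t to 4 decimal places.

W = 10·Wi·(P80^(-½) − F80^(-½))
1/√155 = 0.080322;  1/√2281 = 0.020938
W = 10·19.4·(0.080322 − 0.020938) = 11.5205 kWh/t

W = 11.5205 kWh/t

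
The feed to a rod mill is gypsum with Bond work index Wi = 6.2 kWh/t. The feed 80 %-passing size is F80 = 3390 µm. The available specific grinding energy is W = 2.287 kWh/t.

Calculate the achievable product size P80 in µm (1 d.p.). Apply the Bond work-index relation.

P80 = 342.1 µm

Bond: W = 10·Wi·(1/√P80 − 1/√F80)
⇒ 1/√P80 = W/(10·Wi) + 1/√F80
  = 2.2870/(10·6.2) + 1/√3390 = 0.036887 + 0.017175 = 0.054062
P80 = (1/0.054062)² = 18.4972² = 342.15 µm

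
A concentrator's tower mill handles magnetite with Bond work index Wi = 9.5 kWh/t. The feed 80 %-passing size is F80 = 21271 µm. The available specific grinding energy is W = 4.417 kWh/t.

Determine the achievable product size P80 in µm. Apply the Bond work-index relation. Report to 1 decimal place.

P80 = 351.3 µm

Bond:  W = 10 Wi (1/√P − 1/√F)
⇒ 1/√P80 = W/(10·Wi) + 1/√F80
  = 4.4170/(10·9.5) + 1/√21271 = 0.046495 + 0.006857 = 0.053351
P80 = (1/0.053351)² = 18.7437² = 351.33 µm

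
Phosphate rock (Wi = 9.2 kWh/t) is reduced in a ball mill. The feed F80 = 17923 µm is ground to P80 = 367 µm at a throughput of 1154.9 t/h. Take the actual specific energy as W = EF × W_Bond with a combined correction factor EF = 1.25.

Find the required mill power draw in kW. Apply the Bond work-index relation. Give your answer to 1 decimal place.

Bond:  W = 10 Wi (1/√P − 1/√F)
W = 10·9.2·(1/√367 − 1/√17923) = 10·9.2·(0.044730) = 4.1152 kWh/t
Apply correction: 4.1152 × 1.25 = 5.1440 kWh/t
Mill draw = 5.1440 × 1154.9 = 5940.8 kW

P = 5940.8 kW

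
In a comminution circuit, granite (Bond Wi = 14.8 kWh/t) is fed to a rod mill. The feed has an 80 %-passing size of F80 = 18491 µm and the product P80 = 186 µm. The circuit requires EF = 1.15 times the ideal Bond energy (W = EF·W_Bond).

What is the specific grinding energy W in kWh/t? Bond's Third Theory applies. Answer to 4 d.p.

W = 11.2280 kWh/t

Bond: W = 10·Wi·(1/√P80 − 1/√F80)
1/√186 = 0.073324;  1/√18491 = 0.007354
W = 10·14.8·(0.073324 − 0.007354) = 9.7635 kWh/t
W_actual = 1.15 × 9.7635 = 11.2280 kWh/t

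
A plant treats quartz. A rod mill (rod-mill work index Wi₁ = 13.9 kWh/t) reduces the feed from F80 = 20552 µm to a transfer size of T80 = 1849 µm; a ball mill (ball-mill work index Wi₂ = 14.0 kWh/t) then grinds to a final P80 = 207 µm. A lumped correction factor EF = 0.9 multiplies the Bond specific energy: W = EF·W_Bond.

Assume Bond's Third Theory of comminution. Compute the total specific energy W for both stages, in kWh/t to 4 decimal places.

W = 10·Wi·[P80^(−½) − F80^(−½)]
Stage 1 (20552→1849 µm, Wi₁=13.9): W₁ = 10·13.9·(0.023256 − 0.006975) = 2.2630 kWh/t
Stage 2 (1849→207 µm, Wi₂=14.0): W₂ = 10·14.0·(0.069505 − 0.023256) = 6.4749 kWh/t
W = W₁ + W₂ = 2.2630 + 6.4749 = 8.7378 kWh/t
With EF = 0.9: W = 8.7378·0.9 = 7.8640 kWh/t

W = 7.8640 kWh/t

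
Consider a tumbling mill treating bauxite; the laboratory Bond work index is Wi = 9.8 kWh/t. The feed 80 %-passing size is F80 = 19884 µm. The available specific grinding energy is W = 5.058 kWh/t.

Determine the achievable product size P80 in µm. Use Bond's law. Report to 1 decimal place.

P80 = 290.2 µm

W = 10·Wi·(P80^(-½) − F80^(-½))
⇒ 1/√P80 = W/(10·Wi) + 1/√F80
  = 5.0580/(10·9.8) + 1/√19884 = 0.051612 + 0.007092 = 0.058704
P80 = (1/0.058704)² = 17.0346² = 290.18 µm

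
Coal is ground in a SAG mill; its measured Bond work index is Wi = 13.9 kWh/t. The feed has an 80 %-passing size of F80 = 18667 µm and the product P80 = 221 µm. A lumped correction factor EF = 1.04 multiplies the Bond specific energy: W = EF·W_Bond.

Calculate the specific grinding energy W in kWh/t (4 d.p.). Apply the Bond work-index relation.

W = 8.6661 kWh/t

W = 10 Wi (1/√P80 − 1/√F80)  [Bond]
1/√221 = 0.067267;  1/√18667 = 0.007319
W = 10·13.9·(0.067267 − 0.007319) = 8.3328 kWh/t
Corrected W = EF·W_Bond = 1.04·8.3328 = 8.6661 kWh/t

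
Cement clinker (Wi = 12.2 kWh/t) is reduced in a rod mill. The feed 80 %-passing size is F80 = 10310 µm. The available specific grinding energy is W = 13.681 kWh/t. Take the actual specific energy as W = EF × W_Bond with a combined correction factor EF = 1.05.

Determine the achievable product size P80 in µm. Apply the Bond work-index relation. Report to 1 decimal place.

P80 = 73.5 µm

W = 10·Wi·[P80^(−½) − F80^(−½)]
W_Bond = W / EF = 13.681 / 1.05 = 13.0295 kWh/t
P80^-0.5 = F80^-0.5 + W_Bond/(10 Wi)
  = 13.0295/(10·12.2) + 1/√10310 = 0.106799 + 0.009849 = 0.116648
P80 = (1/0.116648)² = 8.5728² = 73.49 µm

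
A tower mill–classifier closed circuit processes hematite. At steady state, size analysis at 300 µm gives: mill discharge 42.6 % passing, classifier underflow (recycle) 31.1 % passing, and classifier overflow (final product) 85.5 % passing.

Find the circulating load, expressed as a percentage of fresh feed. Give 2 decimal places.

CL = 373.04 %

Classifier node, passing 300 µm:
Fd + Rd = Ru + Fo ⇒ R/F = (o−d)/(d−u)
r = (85.5 − 42.6)/(42.6 − 31.1) = 42.9/11.5 = 3.7304
CL = 100·r = 373.04 %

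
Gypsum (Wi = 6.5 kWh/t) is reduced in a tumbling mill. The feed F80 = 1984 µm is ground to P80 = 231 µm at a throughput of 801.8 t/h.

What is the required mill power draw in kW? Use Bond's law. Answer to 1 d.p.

P = 2259.0 kW

W = 10·Wi·[P80^(−½) − F80^(−½)]
W = 10·6.5·(1/√231 − 1/√1984) = 10·6.5·(0.043345) = 2.8174 kWh/t
Power = W × throughput = 2.8174 kWh/t × 801.8 t/h = 2259.0 kW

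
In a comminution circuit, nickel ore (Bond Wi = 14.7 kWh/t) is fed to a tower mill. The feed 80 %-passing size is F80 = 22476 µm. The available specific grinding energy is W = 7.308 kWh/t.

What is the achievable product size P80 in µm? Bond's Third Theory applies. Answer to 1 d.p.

W = 10 Wi (1/√P80 − 1/√F80)  [Bond]
⇒ 1/√P80 = W/(10·Wi) + 1/√F80
  = 7.3080/(10·14.7) + 1/√22476 = 0.049714 + 0.006670 = 0.056385
P80 = (1/0.056385)² = 17.7354² = 314.54 µm

P80 = 314.5 µm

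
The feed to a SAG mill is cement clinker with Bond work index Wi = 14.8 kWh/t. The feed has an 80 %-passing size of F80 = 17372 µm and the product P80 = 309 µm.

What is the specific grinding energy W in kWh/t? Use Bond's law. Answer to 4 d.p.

W = 10 Wi (1/√P80 − 1/√F80)  [Bond]
1/√309 = 0.056888;  1/√17372 = 0.007587
W = 10·14.8·(0.056888 − 0.007587) = 7.2965 kWh/t

W = 7.2965 kWh/t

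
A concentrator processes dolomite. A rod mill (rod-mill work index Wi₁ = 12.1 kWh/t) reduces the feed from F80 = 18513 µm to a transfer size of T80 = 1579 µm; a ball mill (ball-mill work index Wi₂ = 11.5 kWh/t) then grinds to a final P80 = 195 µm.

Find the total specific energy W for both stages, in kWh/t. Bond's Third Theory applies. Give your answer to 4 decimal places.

W = 7.4970 kWh/t

W_Bond = 10·Wi·(1/√P₈₀ − 1/√F₈₀)
Stage 1 (18513→1579 µm, Wi₁=12.1): W₁ = 10·12.1·(0.025166 − 0.007350) = 2.1558 kWh/t
Stage 2 (1579→195 µm, Wi₂=11.5): W₂ = 10·11.5·(0.071611 − 0.025166) = 5.3413 kWh/t
W = W₁ + W₂ = 2.1558 + 5.3413 = 7.4970 kWh/t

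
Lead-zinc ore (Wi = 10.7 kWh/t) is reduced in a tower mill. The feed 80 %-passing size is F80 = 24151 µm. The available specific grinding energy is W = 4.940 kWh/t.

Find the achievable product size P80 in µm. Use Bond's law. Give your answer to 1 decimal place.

P80 = 361.4 µm

W = 10 Wi (1/√P80 − 1/√F80)  [Bond]
⇒ 1/√P80 = W/(10 Wi) + 1/√F80
  = 4.9400/(10·10.7) + 1/√24151 = 0.046168 + 0.006435 = 0.052603
P80 = (1/0.052603)² = 19.0103² = 361.39 µm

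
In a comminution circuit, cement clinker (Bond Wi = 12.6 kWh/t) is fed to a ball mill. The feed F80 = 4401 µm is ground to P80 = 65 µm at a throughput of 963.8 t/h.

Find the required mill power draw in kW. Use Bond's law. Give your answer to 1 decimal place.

W = 10 Wi (1/√P80 − 1/√F80)  [Bond]
W = 10·12.6·(1/√65 − 1/√4401) = 10·12.6·(0.108961) = 13.7291 kWh/t
Power = W × throughput = 13.7291 kWh/t × 963.8 t/h = 13232.1 kW

P = 13232.1 kW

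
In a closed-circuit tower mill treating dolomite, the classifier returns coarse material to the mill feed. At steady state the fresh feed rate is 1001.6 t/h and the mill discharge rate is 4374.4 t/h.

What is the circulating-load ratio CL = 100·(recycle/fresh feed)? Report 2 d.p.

CL = 336.74 %

Steady state: M = F + R.
R = M − F = 4374.4 − 1001.6 = 3372.8 t/h
CL = 100·R/F = 100·3372.8/1001.6 = 336.74 %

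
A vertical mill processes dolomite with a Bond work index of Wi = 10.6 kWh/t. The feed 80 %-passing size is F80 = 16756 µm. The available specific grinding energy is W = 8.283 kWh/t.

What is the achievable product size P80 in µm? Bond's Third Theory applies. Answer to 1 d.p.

Bond: W = 10·Wi·(1/√P80 − 1/√F80)
1/√P80 = 1/√F80 + W/(10·Wi)
  = 8.2830/(10·10.6) + 1/√16756 = 0.078142 + 0.007725 = 0.085867
P80 = (1/0.085867)² = 11.6459² = 135.63 µm

P80 = 135.6 µm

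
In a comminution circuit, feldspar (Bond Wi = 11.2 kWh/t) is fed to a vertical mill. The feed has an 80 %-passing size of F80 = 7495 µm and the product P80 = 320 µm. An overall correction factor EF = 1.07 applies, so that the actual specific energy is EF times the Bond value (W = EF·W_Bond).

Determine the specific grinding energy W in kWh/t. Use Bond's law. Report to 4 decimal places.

W_Bond = 10·Wi·(1/√P₈₀ − 1/√F₈₀)
1/√320 = 0.055902;  1/√7495 = 0.011551
W = 10·11.2·(0.055902 − 0.011551) = 4.9673 kWh/t
W_actual = 1.07 × 4.9673 = 5.3150 kWh/t

W = 5.3150 kWh/t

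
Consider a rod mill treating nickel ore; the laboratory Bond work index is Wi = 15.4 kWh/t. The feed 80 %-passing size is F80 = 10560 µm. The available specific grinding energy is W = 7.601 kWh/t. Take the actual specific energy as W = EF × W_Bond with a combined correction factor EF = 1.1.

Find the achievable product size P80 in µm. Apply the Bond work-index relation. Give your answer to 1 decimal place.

Bond:  W = 10 Wi (1/√P − 1/√F)
W_Bond = W / EF = 7.601 / 1.1 = 6.9100 kWh/t
⇒ 1/√P80 = W_Bond/(10·Wi) + 1/√F80
  = 6.9100/(10·15.4) + 1/√10560 = 0.044870 + 0.009731 = 0.054601
P80 = (1/0.054601)² = 18.3146² = 335.42 µm

P80 = 335.4 µm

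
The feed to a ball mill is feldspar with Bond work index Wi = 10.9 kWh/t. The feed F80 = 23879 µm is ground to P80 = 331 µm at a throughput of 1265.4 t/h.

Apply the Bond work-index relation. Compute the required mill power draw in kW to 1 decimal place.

P = 6688.7 kW

Bond:  W = 10 Wi (1/√P − 1/√F)
W = 10·10.9·(1/√331 − 1/√23879) = 10·10.9·(0.048494) = 5.2858 kWh/t
Power = W × throughput = 5.2858 kWh/t × 1265.4 t/h = 6688.7 kW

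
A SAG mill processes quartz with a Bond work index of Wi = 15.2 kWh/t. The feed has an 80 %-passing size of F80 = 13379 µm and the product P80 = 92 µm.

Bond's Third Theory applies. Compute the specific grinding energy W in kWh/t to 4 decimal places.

W = 10 Wi (1/√P80 − 1/√F80)  [Bond]
1/√92 = 0.104257;  1/√13379 = 0.008645
W = 10·15.2·(0.104257 − 0.008645) = 14.5330 kWh/t

W = 14.5330 kWh/t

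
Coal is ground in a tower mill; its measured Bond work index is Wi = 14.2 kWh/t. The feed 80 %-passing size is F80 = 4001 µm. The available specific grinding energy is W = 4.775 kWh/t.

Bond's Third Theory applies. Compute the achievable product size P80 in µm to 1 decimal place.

P80 = 409.2 µm

W = 10·Wi·(P80^(-½) − F80^(-½))
P80^(−½) = W/(10 Wi) + F80^(−½)
  = 4.7750/(10·14.2) + 1/√4001 = 0.033627 + 0.015809 = 0.049436
P80 = (1/0.049436)² = 20.2281² = 409.18 µm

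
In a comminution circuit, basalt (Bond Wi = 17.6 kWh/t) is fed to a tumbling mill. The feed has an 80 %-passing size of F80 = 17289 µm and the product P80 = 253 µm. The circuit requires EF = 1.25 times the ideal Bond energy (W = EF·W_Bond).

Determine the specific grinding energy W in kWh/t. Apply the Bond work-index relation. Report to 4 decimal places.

W = 12.1581 kWh/t

W_Bond = 10·Wi·(1/√P₈₀ − 1/√F₈₀)
1/√253 = 0.062869;  1/√17289 = 0.007605
W = 10·17.6·(0.062869 − 0.007605) = 9.7265 kWh/t
With EF = 1.25: W = 9.7265·1.25 = 12.1581 kWh/t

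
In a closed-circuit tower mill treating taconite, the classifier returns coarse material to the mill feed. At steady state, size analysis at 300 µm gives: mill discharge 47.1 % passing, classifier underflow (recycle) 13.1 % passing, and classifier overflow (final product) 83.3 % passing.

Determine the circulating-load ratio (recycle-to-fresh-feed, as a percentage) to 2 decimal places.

Classifier node, passing 300 µm:
(1+r)d = ru + o → r = (o−d)/(d−u)
r = (83.3 − 47.1)/(47.1 − 13.1) = 36.2/34.0 = 1.0647
CL = 100·r = 106.47 %

CL = 106.47 %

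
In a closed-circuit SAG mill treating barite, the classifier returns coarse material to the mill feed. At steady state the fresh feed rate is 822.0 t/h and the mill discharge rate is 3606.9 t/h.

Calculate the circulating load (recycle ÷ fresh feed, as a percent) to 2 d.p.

CL = 338.80 %

Steady state: M = F + R.
R = M − F = 3606.9 − 822.0 = 2784.9 t/h
CL = 100·R/F = 100·2784.9/822.0 = 338.80 %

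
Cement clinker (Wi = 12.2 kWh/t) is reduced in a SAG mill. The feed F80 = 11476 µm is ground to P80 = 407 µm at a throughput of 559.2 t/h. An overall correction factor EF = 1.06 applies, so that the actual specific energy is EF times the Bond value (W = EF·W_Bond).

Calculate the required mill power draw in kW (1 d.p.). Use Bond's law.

W = 10·Wi·[P80^(−½) − F80^(−½)]
W = 10·12.2·(1/√407 − 1/√11476) = 10·12.2·(0.040233) = 4.9085 kWh/t
Corrected W = EF·W_Bond = 1.06·4.9085 = 5.2030 kWh/t
P = W·T = 5.2030·559.2 = 2909.5 kW

P = 2909.5 kW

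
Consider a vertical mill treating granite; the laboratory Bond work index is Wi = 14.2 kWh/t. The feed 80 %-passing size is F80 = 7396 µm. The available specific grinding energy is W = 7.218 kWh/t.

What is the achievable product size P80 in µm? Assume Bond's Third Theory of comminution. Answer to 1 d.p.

Bond: W = 10·Wi·(1/√P80 − 1/√F80)
1/√P80 = 1/√F80 + W/(10·Wi)
  = 7.2180/(10·14.2) + 1/√7396 = 0.050831 + 0.011628 = 0.062459
P80 = (1/0.062459)² = 16.0105² = 256.34 µm

P80 = 256.3 µm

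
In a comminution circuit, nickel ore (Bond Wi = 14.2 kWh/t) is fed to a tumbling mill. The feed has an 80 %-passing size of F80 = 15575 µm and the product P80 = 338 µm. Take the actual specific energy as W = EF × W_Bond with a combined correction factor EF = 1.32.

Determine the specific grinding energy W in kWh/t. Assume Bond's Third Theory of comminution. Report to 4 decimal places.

Bond:  W = 10 Wi (1/√P − 1/√F)
1/√338 = 0.054393;  1/√15575 = 0.008013
W = 10·14.2·(0.054393 − 0.008013) = 6.5860 kWh/t
With EF = 1.32: W = 6.5860·1.32 = 8.6935 kWh/t

W = 8.6935 kWh/t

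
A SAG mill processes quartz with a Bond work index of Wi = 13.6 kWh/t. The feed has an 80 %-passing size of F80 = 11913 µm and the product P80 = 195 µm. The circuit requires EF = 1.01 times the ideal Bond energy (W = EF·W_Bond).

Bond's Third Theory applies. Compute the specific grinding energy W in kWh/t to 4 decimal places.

W = 8.5781 kWh/t

W = 10·Wi·[P80^(−½) − F80^(−½)]
1/√195 = 0.071611;  1/√11913 = 0.009162
W = 10·13.6·(0.071611 − 0.009162) = 8.4931 kWh/t
W_actual = 1.01 × 8.4931 = 8.5781 kWh/t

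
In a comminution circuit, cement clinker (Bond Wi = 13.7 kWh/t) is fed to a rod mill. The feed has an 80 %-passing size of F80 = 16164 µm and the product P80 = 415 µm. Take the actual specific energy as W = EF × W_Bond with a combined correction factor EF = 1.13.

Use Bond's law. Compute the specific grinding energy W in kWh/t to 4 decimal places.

W = 6.3817 kWh/t

W = 10·Wi·[P80^(−½) − F80^(−½)]
1/√415 = 0.049088;  1/√16164 = 0.007865
W = 10·13.7·(0.049088 − 0.007865) = 5.6475 kWh/t
Apply correction: 5.6475 × 1.13 = 6.3817 kWh/t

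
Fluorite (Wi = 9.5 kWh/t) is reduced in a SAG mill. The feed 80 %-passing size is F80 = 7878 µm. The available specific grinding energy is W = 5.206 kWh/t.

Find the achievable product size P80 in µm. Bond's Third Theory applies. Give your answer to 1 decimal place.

P80 = 229.1 µm

W = 10 Wi / √P80 − 10 Wi / √F80
⇒ 1/√P80 = W/(10 Wi) + 1/√F80
  = 5.2060/(10·9.5) + 1/√7878 = 0.054800 + 0.011267 = 0.066067
P80 = (1/0.066067)² = 15.1362² = 229.11 µm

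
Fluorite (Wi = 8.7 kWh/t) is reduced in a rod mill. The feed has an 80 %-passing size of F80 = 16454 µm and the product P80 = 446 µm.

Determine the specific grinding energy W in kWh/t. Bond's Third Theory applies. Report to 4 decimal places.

W = 3.4413 kWh/t

W_Bond = 10·Wi·(1/√P₈₀ − 1/√F₈₀)
1/√446 = 0.047351;  1/√16454 = 0.007796
W = 10·8.7·(0.047351 − 0.007796) = 3.4413 kWh/t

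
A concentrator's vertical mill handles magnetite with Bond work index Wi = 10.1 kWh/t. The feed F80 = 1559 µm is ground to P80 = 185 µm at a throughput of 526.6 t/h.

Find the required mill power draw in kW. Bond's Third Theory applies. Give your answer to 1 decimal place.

W = 10 Wi (P80^-0.5 − F80^-0.5)
W = 10·10.1·(1/√185 − 1/√1559) = 10·10.1·(0.048195) = 4.8677 kWh/t
P = W·T = 4.8677·526.6 = 2563.3 kW

P = 2563.3 kW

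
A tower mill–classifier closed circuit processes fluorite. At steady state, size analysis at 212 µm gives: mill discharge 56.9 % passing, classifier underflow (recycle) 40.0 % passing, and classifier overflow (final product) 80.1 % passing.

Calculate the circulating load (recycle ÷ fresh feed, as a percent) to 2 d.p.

Classifier node, passing 212 µm:
Fd + Rd = Ru + Fo ⇒ R/F = (o−d)/(d−u)
r = (80.1 − 56.9)/(56.9 − 40.0) = 23.2/16.9 = 1.3728
CL = 100·r = 137.28 %

CL = 137.28 %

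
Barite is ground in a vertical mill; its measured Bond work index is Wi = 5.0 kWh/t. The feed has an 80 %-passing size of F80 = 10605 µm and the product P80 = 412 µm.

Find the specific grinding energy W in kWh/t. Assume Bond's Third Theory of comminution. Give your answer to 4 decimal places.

W = 1.9778 kWh/t

Bond: W = 10·Wi·(1/√P80 − 1/√F80)
1/√412 = 0.049266;  1/√10605 = 0.009711
W = 10·5.0·(0.049266 − 0.009711) = 1.9778 kWh/t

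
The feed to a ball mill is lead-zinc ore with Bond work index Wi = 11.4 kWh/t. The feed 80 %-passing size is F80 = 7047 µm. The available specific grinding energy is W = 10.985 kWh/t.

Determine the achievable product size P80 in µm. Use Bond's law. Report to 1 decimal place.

P80 = 85.3 µm

W = 10·Wi·(P80^(-½) − F80^(-½))
⇒ 1/√P80 = W/(10·Wi) + 1/√F80
  = 10.9850/(10·11.4) + 1/√7047 = 0.096360 + 0.011912 = 0.108272
P80 = (1/0.108272)² = 9.2360² = 85.30 µm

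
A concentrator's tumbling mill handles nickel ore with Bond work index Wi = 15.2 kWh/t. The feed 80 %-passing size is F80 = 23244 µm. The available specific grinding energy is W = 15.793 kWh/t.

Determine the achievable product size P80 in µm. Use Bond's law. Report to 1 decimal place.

P80 = 82.0 µm

W = 10·Wi·(P80^(-½) − F80^(-½))
⇒ 1/√P80 = W/(10 Wi) + 1/√F80
  = 15.7930/(10·15.2) + 1/√23244 = 0.103901 + 0.006559 = 0.110460
P80 = (1/0.110460)² = 9.0530² = 81.96 µm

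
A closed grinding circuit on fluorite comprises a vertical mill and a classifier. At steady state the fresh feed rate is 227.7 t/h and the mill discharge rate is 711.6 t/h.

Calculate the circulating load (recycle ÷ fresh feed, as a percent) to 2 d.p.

Mill node: discharge = fresh + recycle.
R = M − F = 711.6 − 227.7 = 483.9 t/h
CL = 100·R/F = 100·483.9/227.7 = 212.52 %

CL = 212.52 %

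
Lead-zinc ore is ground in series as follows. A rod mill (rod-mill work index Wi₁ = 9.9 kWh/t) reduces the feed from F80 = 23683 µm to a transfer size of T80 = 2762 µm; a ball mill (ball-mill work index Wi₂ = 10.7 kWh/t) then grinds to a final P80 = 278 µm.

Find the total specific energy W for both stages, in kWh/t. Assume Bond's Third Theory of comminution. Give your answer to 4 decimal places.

W = 10 Wi / √P80 − 10 Wi / √F80
Stage 1 (23683→2762 µm, Wi₁=9.9): W₁ = 10·9.9·(0.019028 − 0.006498) = 1.2404 kWh/t
Stage 2 (2762→278 µm, Wi₂=10.7): W₂ = 10·10.7·(0.059976 − 0.019028) = 4.3815 kWh/t
W = W₁ + W₂ = 1.2404 + 4.3815 = 5.6219 kWh/t

W = 5.6219 kWh/t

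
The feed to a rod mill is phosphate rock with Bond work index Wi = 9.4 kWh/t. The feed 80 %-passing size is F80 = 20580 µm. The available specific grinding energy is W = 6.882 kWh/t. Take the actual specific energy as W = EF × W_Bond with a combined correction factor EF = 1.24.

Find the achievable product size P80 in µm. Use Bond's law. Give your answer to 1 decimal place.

P80 = 229.5 µm

W = 10 Wi (P80^-0.5 − F80^-0.5)
W_Bond = W / EF = 6.882 / 1.24 = 5.5500 kWh/t
1/√P80 = 1/√F80 + W_Bond/(10·Wi)
  = 5.5500/(10·9.4) + 1/√20580 = 0.059043 + 0.006971 = 0.066013
P80 = (1/0.066013)² = 15.1485² = 229.48 µm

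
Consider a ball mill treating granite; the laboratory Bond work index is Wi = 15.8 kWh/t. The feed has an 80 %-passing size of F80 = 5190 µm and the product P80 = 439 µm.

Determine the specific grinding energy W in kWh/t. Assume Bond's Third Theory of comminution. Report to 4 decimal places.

W = 5.3478 kWh/t

Bond:  W = 10 Wi (1/√P − 1/√F)
1/√439 = 0.047727;  1/√5190 = 0.013881
W = 10·15.8·(0.047727 − 0.013881) = 5.3478 kWh/t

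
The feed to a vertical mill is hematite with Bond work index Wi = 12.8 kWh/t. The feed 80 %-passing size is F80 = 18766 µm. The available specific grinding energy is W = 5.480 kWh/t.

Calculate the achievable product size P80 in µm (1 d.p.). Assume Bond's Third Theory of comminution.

W = 10 Wi / √P80 − 10 Wi / √F80
P80^(−½) = W/(10 Wi) + F80^(−½)
  = 5.4800/(10·12.8) + 1/√18766 = 0.042813 + 0.007300 = 0.050112
P80 = (1/0.050112)² = 19.9552² = 398.21 µm

P80 = 398.2 µm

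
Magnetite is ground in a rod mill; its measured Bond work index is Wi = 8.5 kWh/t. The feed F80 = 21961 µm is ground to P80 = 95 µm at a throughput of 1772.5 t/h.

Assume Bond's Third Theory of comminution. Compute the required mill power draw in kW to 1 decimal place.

P = 14441.0 kW

W = 10 Wi (1/√P80 − 1/√F80)  [Bond]
W = 10·8.5·(1/√95 − 1/√21961) = 10·8.5·(0.095850) = 8.1472 kWh/t
Power = W × throughput = 8.1472 kWh/t × 1772.5 t/h = 14441.0 kW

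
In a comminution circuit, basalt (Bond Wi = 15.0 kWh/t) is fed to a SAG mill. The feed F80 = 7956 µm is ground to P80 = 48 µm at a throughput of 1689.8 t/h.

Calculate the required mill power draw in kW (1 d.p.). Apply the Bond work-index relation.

P = 33743.5 kW

W = 10·Wi·[P80^(−½) − F80^(−½)]
W = 10·15.0·(1/√48 − 1/√7956) = 10·15.0·(0.133126) = 19.9690 kWh/t
P_mill = W·ṁ = 19.9690·1689.8 = 33743.5 kW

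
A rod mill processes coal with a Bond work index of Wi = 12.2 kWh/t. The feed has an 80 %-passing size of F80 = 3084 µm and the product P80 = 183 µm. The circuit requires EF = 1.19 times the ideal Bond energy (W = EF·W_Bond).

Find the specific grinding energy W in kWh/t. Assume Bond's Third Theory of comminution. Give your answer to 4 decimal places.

W = 8.1177 kWh/t

Bond:  W = 10 Wi (1/√P − 1/√F)
1/√183 = 0.073922;  1/√3084 = 0.018007
W = 10·12.2·(0.073922 − 0.018007) = 6.8216 kWh/t
With EF = 1.19: W = 6.8216·1.19 = 8.1177 kWh/t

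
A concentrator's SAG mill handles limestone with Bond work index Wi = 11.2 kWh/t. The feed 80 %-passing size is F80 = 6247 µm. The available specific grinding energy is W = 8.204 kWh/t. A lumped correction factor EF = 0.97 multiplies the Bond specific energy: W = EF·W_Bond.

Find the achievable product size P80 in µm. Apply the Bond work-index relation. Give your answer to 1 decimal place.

W = 10 Wi (P80^-0.5 − F80^-0.5)
W_Bond = W / EF = 8.204 / 0.97 = 8.4577 kWh/t
P80^-0.5 = F80^-0.5 + W_Bond/(10 Wi)
  = 8.4577/(10·11.2) + 1/√6247 = 0.075515 + 0.012652 = 0.088168
P80 = (1/0.088168)² = 11.3420² = 128.64 µm

P80 = 128.6 µm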